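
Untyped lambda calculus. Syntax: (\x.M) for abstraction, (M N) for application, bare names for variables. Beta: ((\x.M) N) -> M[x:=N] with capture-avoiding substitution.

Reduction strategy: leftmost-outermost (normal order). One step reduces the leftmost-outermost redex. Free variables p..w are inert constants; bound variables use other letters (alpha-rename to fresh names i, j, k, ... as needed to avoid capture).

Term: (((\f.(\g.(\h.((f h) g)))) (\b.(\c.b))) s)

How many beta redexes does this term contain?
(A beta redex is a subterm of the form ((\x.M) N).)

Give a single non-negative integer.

Term: (((\f.(\g.(\h.((f h) g)))) (\b.(\c.b))) s)
  Redex: ((\f.(\g.(\h.((f h) g)))) (\b.(\c.b)))
Total redexes: 1

Answer: 1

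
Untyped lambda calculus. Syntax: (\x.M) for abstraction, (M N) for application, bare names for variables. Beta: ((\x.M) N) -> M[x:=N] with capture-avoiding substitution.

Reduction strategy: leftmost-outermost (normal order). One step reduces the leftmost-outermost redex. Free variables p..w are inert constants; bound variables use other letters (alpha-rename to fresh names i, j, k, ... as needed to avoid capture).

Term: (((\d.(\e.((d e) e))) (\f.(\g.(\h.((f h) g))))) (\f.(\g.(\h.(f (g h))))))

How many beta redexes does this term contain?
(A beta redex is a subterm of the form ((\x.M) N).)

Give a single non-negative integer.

Term: (((\d.(\e.((d e) e))) (\f.(\g.(\h.((f h) g))))) (\f.(\g.(\h.(f (g h))))))
  Redex: ((\d.(\e.((d e) e))) (\f.(\g.(\h.((f h) g)))))
Total redexes: 1

Answer: 1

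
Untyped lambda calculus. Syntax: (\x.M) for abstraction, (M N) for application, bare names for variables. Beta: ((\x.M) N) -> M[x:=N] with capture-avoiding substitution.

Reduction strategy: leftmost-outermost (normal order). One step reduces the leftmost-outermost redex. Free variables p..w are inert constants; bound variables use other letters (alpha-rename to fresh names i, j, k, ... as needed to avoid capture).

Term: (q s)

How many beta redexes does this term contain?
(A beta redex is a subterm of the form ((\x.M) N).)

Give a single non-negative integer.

Answer: 0

Derivation:
Term: (q s)
  (no redexes)
Total redexes: 0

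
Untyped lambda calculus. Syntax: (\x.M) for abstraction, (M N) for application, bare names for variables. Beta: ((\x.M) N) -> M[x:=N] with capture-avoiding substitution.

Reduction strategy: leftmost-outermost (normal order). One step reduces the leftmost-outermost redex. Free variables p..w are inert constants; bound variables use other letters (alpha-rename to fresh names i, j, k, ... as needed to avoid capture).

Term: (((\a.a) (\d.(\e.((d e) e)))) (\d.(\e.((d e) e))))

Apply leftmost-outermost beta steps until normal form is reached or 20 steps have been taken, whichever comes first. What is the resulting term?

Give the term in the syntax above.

Answer: (\e.((e e) e))

Derivation:
Step 0: (((\a.a) (\d.(\e.((d e) e)))) (\d.(\e.((d e) e))))
Step 1: ((\d.(\e.((d e) e))) (\d.(\e.((d e) e))))
Step 2: (\e.(((\d.(\e.((d e) e))) e) e))
Step 3: (\e.((\i.((e i) i)) e))
Step 4: (\e.((e e) e))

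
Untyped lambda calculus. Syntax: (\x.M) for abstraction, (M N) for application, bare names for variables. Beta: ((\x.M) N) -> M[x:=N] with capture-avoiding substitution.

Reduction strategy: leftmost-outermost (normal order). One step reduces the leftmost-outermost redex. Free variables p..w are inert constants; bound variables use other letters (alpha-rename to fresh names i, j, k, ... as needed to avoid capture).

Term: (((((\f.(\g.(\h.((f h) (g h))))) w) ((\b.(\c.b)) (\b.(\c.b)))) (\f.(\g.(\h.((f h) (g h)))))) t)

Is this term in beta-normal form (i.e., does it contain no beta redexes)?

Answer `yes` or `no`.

Answer: no

Derivation:
Term: (((((\f.(\g.(\h.((f h) (g h))))) w) ((\b.(\c.b)) (\b.(\c.b)))) (\f.(\g.(\h.((f h) (g h)))))) t)
Found 2 beta redex(es).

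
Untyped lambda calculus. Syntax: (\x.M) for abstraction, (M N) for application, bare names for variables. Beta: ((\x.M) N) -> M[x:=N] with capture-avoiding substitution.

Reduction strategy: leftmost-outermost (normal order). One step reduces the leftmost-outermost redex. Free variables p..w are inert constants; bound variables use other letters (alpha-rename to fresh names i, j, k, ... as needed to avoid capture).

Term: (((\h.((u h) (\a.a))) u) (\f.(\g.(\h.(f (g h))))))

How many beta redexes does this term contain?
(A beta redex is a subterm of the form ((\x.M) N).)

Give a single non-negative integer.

Answer: 1

Derivation:
Term: (((\h.((u h) (\a.a))) u) (\f.(\g.(\h.(f (g h))))))
  Redex: ((\h.((u h) (\a.a))) u)
Total redexes: 1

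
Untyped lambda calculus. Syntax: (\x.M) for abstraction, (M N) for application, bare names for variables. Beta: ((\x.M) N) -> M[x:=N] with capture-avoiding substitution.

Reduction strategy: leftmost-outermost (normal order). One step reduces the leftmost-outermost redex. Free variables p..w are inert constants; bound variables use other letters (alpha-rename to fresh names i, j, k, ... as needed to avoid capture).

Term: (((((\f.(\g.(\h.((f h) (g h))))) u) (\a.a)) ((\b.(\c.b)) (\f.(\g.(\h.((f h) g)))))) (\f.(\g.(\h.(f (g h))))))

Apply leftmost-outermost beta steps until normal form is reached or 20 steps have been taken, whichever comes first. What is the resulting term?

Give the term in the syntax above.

Step 0: (((((\f.(\g.(\h.((f h) (g h))))) u) (\a.a)) ((\b.(\c.b)) (\f.(\g.(\h.((f h) g)))))) (\f.(\g.(\h.(f (g h))))))
Step 1: ((((\g.(\h.((u h) (g h)))) (\a.a)) ((\b.(\c.b)) (\f.(\g.(\h.((f h) g)))))) (\f.(\g.(\h.(f (g h))))))
Step 2: (((\h.((u h) ((\a.a) h))) ((\b.(\c.b)) (\f.(\g.(\h.((f h) g)))))) (\f.(\g.(\h.(f (g h))))))
Step 3: (((u ((\b.(\c.b)) (\f.(\g.(\h.((f h) g)))))) ((\a.a) ((\b.(\c.b)) (\f.(\g.(\h.((f h) g))))))) (\f.(\g.(\h.(f (g h))))))
Step 4: (((u (\c.(\f.(\g.(\h.((f h) g)))))) ((\a.a) ((\b.(\c.b)) (\f.(\g.(\h.((f h) g))))))) (\f.(\g.(\h.(f (g h))))))
Step 5: (((u (\c.(\f.(\g.(\h.((f h) g)))))) ((\b.(\c.b)) (\f.(\g.(\h.((f h) g)))))) (\f.(\g.(\h.(f (g h))))))
Step 6: (((u (\c.(\f.(\g.(\h.((f h) g)))))) (\c.(\f.(\g.(\h.((f h) g)))))) (\f.(\g.(\h.(f (g h))))))

Answer: (((u (\c.(\f.(\g.(\h.((f h) g)))))) (\c.(\f.(\g.(\h.((f h) g)))))) (\f.(\g.(\h.(f (g h))))))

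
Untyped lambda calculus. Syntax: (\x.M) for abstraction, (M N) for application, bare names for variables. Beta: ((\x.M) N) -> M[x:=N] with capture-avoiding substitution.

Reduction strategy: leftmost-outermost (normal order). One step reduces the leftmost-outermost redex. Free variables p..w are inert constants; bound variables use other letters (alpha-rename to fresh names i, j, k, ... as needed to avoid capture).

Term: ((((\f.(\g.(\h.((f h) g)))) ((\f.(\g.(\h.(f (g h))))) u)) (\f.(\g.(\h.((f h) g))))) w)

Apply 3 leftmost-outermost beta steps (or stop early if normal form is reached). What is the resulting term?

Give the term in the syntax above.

Answer: ((((\f.(\g.(\h.(f (g h))))) u) w) (\f.(\g.(\h.((f h) g)))))

Derivation:
Step 0: ((((\f.(\g.(\h.((f h) g)))) ((\f.(\g.(\h.(f (g h))))) u)) (\f.(\g.(\h.((f h) g))))) w)
Step 1: (((\g.(\h.((((\f.(\g.(\h.(f (g h))))) u) h) g))) (\f.(\g.(\h.((f h) g))))) w)
Step 2: ((\h.((((\f.(\g.(\h.(f (g h))))) u) h) (\f.(\g.(\h.((f h) g)))))) w)
Step 3: ((((\f.(\g.(\h.(f (g h))))) u) w) (\f.(\g.(\h.((f h) g)))))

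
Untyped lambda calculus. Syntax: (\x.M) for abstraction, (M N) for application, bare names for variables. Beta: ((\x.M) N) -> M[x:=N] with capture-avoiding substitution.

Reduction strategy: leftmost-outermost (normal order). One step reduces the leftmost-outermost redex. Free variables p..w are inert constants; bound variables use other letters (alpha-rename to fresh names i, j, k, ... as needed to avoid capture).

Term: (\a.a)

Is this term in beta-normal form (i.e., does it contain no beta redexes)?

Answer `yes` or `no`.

Answer: yes

Derivation:
Term: (\a.a)
No beta redexes found.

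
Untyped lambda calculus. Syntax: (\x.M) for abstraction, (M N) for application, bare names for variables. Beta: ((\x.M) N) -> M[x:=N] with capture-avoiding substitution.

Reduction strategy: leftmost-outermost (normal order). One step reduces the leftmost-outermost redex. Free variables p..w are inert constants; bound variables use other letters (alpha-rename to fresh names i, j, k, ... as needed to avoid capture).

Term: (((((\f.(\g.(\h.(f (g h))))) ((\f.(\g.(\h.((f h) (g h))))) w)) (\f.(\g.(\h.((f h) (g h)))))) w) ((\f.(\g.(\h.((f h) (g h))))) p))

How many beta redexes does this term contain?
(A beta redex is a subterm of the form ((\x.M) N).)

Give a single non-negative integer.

Term: (((((\f.(\g.(\h.(f (g h))))) ((\f.(\g.(\h.((f h) (g h))))) w)) (\f.(\g.(\h.((f h) (g h)))))) w) ((\f.(\g.(\h.((f h) (g h))))) p))
  Redex: ((\f.(\g.(\h.(f (g h))))) ((\f.(\g.(\h.((f h) (g h))))) w))
  Redex: ((\f.(\g.(\h.((f h) (g h))))) w)
  Redex: ((\f.(\g.(\h.((f h) (g h))))) p)
Total redexes: 3

Answer: 3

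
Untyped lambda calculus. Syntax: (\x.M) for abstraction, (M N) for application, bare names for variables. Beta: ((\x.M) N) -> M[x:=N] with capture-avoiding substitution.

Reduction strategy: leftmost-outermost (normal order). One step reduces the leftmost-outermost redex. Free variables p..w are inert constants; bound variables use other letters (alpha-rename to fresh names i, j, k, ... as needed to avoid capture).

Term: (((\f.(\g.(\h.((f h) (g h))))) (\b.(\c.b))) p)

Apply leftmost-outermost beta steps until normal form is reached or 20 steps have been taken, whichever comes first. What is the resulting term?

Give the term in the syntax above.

Answer: (\h.h)

Derivation:
Step 0: (((\f.(\g.(\h.((f h) (g h))))) (\b.(\c.b))) p)
Step 1: ((\g.(\h.(((\b.(\c.b)) h) (g h)))) p)
Step 2: (\h.(((\b.(\c.b)) h) (p h)))
Step 3: (\h.((\c.h) (p h)))
Step 4: (\h.h)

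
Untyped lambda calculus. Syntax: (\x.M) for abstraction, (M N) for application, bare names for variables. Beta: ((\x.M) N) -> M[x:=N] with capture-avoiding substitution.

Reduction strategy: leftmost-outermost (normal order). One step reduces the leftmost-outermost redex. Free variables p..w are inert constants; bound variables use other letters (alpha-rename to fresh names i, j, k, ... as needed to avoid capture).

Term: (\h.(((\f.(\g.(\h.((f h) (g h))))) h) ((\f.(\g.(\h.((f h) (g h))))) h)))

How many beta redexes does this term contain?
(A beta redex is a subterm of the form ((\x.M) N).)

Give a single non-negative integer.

Term: (\h.(((\f.(\g.(\h.((f h) (g h))))) h) ((\f.(\g.(\h.((f h) (g h))))) h)))
  Redex: ((\f.(\g.(\h.((f h) (g h))))) h)
  Redex: ((\f.(\g.(\h.((f h) (g h))))) h)
Total redexes: 2

Answer: 2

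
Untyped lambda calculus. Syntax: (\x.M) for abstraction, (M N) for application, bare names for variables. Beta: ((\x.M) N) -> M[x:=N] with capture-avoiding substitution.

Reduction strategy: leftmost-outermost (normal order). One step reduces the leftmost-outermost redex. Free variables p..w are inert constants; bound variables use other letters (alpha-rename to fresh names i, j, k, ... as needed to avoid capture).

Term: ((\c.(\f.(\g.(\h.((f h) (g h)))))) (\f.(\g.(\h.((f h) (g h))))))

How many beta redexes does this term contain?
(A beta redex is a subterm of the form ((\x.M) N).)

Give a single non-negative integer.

Answer: 1

Derivation:
Term: ((\c.(\f.(\g.(\h.((f h) (g h)))))) (\f.(\g.(\h.((f h) (g h))))))
  Redex: ((\c.(\f.(\g.(\h.((f h) (g h)))))) (\f.(\g.(\h.((f h) (g h))))))
Total redexes: 1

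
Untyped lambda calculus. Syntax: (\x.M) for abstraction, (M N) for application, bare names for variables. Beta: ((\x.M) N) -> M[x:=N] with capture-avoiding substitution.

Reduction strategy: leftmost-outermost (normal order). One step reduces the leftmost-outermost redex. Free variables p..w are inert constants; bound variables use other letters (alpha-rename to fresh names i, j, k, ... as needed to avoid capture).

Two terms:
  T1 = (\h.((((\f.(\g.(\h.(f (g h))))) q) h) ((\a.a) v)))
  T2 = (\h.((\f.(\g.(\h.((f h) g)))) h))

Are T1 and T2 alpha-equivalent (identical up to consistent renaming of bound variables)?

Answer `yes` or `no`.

Answer: no

Derivation:
Term 1: (\h.((((\f.(\g.(\h.(f (g h))))) q) h) ((\a.a) v)))
Term 2: (\h.((\f.(\g.(\h.((f h) g)))) h))
Alpha-equivalence: compare structure up to binder renaming.
Result: False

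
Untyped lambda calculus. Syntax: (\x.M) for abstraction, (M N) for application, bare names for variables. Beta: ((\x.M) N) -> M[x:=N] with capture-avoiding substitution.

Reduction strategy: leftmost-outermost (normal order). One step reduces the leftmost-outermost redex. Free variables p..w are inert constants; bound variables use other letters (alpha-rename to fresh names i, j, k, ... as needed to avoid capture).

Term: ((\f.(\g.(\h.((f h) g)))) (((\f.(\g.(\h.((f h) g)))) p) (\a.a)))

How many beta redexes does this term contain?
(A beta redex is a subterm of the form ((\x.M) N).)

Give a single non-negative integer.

Answer: 2

Derivation:
Term: ((\f.(\g.(\h.((f h) g)))) (((\f.(\g.(\h.((f h) g)))) p) (\a.a)))
  Redex: ((\f.(\g.(\h.((f h) g)))) (((\f.(\g.(\h.((f h) g)))) p) (\a.a)))
  Redex: ((\f.(\g.(\h.((f h) g)))) p)
Total redexes: 2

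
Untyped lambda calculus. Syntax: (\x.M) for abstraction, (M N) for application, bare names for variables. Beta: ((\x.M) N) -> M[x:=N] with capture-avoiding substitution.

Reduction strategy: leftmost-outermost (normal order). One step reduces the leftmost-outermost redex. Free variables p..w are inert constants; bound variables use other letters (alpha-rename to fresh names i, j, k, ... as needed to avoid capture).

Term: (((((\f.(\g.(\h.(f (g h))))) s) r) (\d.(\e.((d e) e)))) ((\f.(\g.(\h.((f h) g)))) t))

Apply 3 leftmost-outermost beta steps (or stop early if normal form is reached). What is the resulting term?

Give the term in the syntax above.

Step 0: (((((\f.(\g.(\h.(f (g h))))) s) r) (\d.(\e.((d e) e)))) ((\f.(\g.(\h.((f h) g)))) t))
Step 1: ((((\g.(\h.(s (g h)))) r) (\d.(\e.((d e) e)))) ((\f.(\g.(\h.((f h) g)))) t))
Step 2: (((\h.(s (r h))) (\d.(\e.((d e) e)))) ((\f.(\g.(\h.((f h) g)))) t))
Step 3: ((s (r (\d.(\e.((d e) e))))) ((\f.(\g.(\h.((f h) g)))) t))

Answer: ((s (r (\d.(\e.((d e) e))))) ((\f.(\g.(\h.((f h) g)))) t))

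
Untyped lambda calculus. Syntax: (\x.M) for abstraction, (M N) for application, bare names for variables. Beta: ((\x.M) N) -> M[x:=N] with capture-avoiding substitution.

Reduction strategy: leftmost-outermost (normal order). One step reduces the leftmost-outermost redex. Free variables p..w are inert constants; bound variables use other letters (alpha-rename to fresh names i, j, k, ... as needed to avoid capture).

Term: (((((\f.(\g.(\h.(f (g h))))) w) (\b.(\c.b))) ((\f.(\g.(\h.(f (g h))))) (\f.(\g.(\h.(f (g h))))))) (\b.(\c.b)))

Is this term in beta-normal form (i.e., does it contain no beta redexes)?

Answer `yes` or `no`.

Answer: no

Derivation:
Term: (((((\f.(\g.(\h.(f (g h))))) w) (\b.(\c.b))) ((\f.(\g.(\h.(f (g h))))) (\f.(\g.(\h.(f (g h))))))) (\b.(\c.b)))
Found 2 beta redex(es).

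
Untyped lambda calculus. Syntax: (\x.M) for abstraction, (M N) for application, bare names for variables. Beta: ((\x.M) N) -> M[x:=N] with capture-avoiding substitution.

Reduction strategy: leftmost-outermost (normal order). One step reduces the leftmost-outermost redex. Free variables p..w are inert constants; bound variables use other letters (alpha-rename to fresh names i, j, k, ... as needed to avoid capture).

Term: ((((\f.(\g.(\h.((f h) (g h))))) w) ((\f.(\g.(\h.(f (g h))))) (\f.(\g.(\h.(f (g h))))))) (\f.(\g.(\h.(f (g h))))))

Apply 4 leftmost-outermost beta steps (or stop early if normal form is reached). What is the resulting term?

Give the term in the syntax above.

Answer: ((w (\f.(\g.(\h.(f (g h)))))) ((\g.(\h.((\f.(\g.(\h.(f (g h))))) (g h)))) (\f.(\g.(\h.(f (g h)))))))

Derivation:
Step 0: ((((\f.(\g.(\h.((f h) (g h))))) w) ((\f.(\g.(\h.(f (g h))))) (\f.(\g.(\h.(f (g h))))))) (\f.(\g.(\h.(f (g h))))))
Step 1: (((\g.(\h.((w h) (g h)))) ((\f.(\g.(\h.(f (g h))))) (\f.(\g.(\h.(f (g h))))))) (\f.(\g.(\h.(f (g h))))))
Step 2: ((\h.((w h) (((\f.(\g.(\h.(f (g h))))) (\f.(\g.(\h.(f (g h)))))) h))) (\f.(\g.(\h.(f (g h))))))
Step 3: ((w (\f.(\g.(\h.(f (g h)))))) (((\f.(\g.(\h.(f (g h))))) (\f.(\g.(\h.(f (g h)))))) (\f.(\g.(\h.(f (g h)))))))
Step 4: ((w (\f.(\g.(\h.(f (g h)))))) ((\g.(\h.((\f.(\g.(\h.(f (g h))))) (g h)))) (\f.(\g.(\h.(f (g h)))))))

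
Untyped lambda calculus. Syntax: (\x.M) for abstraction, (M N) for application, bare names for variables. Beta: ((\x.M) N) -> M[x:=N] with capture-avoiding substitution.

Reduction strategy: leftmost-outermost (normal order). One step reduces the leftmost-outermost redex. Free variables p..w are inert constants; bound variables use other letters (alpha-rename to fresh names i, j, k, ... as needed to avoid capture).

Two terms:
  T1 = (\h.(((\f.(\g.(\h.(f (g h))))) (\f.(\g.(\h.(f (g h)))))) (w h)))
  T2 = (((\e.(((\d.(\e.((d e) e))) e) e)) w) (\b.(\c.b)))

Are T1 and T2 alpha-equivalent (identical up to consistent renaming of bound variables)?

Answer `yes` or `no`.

Answer: no

Derivation:
Term 1: (\h.(((\f.(\g.(\h.(f (g h))))) (\f.(\g.(\h.(f (g h)))))) (w h)))
Term 2: (((\e.(((\d.(\e.((d e) e))) e) e)) w) (\b.(\c.b)))
Alpha-equivalence: compare structure up to binder renaming.
Result: False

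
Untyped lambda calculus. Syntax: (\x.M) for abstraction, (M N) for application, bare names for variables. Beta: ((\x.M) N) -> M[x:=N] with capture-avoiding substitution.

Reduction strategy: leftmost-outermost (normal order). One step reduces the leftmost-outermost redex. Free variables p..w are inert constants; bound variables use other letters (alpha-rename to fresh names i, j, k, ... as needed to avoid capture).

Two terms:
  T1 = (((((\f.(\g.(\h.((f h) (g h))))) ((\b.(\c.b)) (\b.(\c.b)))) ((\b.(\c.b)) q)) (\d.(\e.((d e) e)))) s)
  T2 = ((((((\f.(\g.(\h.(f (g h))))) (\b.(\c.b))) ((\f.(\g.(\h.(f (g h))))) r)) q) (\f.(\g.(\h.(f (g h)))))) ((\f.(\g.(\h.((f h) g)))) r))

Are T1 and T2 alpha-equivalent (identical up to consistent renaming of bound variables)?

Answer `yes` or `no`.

Answer: no

Derivation:
Term 1: (((((\f.(\g.(\h.((f h) (g h))))) ((\b.(\c.b)) (\b.(\c.b)))) ((\b.(\c.b)) q)) (\d.(\e.((d e) e)))) s)
Term 2: ((((((\f.(\g.(\h.(f (g h))))) (\b.(\c.b))) ((\f.(\g.(\h.(f (g h))))) r)) q) (\f.(\g.(\h.(f (g h)))))) ((\f.(\g.(\h.((f h) g)))) r))
Alpha-equivalence: compare structure up to binder renaming.
Result: False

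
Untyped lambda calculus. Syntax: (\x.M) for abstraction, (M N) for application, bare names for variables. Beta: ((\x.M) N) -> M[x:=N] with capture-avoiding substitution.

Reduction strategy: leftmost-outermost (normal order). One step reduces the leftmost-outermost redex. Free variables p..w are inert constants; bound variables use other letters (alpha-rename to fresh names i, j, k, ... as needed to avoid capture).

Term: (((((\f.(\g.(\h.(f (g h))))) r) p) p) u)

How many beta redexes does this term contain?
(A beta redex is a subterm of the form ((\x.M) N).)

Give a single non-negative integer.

Term: (((((\f.(\g.(\h.(f (g h))))) r) p) p) u)
  Redex: ((\f.(\g.(\h.(f (g h))))) r)
Total redexes: 1

Answer: 1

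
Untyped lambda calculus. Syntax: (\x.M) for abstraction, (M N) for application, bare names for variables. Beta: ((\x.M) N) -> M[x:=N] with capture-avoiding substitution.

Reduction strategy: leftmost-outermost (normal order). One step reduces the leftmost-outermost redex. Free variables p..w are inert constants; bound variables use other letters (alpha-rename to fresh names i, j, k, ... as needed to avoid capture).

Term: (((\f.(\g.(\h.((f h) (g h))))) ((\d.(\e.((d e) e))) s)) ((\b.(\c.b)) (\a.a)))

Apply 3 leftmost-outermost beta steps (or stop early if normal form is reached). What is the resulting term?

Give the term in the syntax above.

Answer: (\h.(((\e.((s e) e)) h) (((\b.(\c.b)) (\a.a)) h)))

Derivation:
Step 0: (((\f.(\g.(\h.((f h) (g h))))) ((\d.(\e.((d e) e))) s)) ((\b.(\c.b)) (\a.a)))
Step 1: ((\g.(\h.((((\d.(\e.((d e) e))) s) h) (g h)))) ((\b.(\c.b)) (\a.a)))
Step 2: (\h.((((\d.(\e.((d e) e))) s) h) (((\b.(\c.b)) (\a.a)) h)))
Step 3: (\h.(((\e.((s e) e)) h) (((\b.(\c.b)) (\a.a)) h)))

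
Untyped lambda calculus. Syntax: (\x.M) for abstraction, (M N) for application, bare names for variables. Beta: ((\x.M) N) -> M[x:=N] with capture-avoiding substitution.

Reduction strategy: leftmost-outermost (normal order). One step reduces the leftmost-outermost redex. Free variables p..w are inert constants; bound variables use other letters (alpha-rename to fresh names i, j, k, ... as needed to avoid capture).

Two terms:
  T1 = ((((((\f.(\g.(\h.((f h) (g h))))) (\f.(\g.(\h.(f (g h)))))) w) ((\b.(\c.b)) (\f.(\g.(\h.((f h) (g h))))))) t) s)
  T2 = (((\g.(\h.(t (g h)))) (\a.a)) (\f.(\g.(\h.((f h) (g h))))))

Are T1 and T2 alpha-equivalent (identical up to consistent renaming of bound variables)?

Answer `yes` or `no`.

Term 1: ((((((\f.(\g.(\h.((f h) (g h))))) (\f.(\g.(\h.(f (g h)))))) w) ((\b.(\c.b)) (\f.(\g.(\h.((f h) (g h))))))) t) s)
Term 2: (((\g.(\h.(t (g h)))) (\a.a)) (\f.(\g.(\h.((f h) (g h))))))
Alpha-equivalence: compare structure up to binder renaming.
Result: False

Answer: no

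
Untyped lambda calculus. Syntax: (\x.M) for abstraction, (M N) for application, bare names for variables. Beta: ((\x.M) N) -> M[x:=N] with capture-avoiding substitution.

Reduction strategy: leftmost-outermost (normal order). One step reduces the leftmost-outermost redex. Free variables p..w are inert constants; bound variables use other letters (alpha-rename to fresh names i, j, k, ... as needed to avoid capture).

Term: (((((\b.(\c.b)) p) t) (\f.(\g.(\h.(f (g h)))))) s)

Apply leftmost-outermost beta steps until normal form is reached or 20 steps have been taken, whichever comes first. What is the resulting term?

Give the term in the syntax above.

Answer: ((p (\f.(\g.(\h.(f (g h)))))) s)

Derivation:
Step 0: (((((\b.(\c.b)) p) t) (\f.(\g.(\h.(f (g h)))))) s)
Step 1: ((((\c.p) t) (\f.(\g.(\h.(f (g h)))))) s)
Step 2: ((p (\f.(\g.(\h.(f (g h)))))) s)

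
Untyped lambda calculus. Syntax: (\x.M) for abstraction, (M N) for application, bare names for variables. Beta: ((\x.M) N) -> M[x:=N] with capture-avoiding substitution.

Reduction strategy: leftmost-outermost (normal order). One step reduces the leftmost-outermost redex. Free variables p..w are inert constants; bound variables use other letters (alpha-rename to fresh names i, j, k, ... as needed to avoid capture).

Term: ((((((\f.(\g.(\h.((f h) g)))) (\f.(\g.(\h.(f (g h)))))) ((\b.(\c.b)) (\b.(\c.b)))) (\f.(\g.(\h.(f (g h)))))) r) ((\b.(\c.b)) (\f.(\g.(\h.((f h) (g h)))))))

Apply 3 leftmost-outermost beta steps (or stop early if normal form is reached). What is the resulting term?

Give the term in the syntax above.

Step 0: ((((((\f.(\g.(\h.((f h) g)))) (\f.(\g.(\h.(f (g h)))))) ((\b.(\c.b)) (\b.(\c.b)))) (\f.(\g.(\h.(f (g h)))))) r) ((\b.(\c.b)) (\f.(\g.(\h.((f h) (g h)))))))
Step 1: (((((\g.(\h.(((\f.(\g.(\h.(f (g h))))) h) g))) ((\b.(\c.b)) (\b.(\c.b)))) (\f.(\g.(\h.(f (g h)))))) r) ((\b.(\c.b)) (\f.(\g.(\h.((f h) (g h)))))))
Step 2: ((((\h.(((\f.(\g.(\h.(f (g h))))) h) ((\b.(\c.b)) (\b.(\c.b))))) (\f.(\g.(\h.(f (g h)))))) r) ((\b.(\c.b)) (\f.(\g.(\h.((f h) (g h)))))))
Step 3: (((((\f.(\g.(\h.(f (g h))))) (\f.(\g.(\h.(f (g h)))))) ((\b.(\c.b)) (\b.(\c.b)))) r) ((\b.(\c.b)) (\f.(\g.(\h.((f h) (g h)))))))

Answer: (((((\f.(\g.(\h.(f (g h))))) (\f.(\g.(\h.(f (g h)))))) ((\b.(\c.b)) (\b.(\c.b)))) r) ((\b.(\c.b)) (\f.(\g.(\h.((f h) (g h)))))))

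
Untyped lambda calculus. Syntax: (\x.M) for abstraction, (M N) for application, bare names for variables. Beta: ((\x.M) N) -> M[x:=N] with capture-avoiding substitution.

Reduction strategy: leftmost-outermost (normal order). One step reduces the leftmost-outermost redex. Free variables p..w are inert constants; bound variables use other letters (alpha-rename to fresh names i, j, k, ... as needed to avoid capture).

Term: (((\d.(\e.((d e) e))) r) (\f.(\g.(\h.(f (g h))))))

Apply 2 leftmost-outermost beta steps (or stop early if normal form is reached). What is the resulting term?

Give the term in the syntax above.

Step 0: (((\d.(\e.((d e) e))) r) (\f.(\g.(\h.(f (g h))))))
Step 1: ((\e.((r e) e)) (\f.(\g.(\h.(f (g h))))))
Step 2: ((r (\f.(\g.(\h.(f (g h)))))) (\f.(\g.(\h.(f (g h))))))

Answer: ((r (\f.(\g.(\h.(f (g h)))))) (\f.(\g.(\h.(f (g h))))))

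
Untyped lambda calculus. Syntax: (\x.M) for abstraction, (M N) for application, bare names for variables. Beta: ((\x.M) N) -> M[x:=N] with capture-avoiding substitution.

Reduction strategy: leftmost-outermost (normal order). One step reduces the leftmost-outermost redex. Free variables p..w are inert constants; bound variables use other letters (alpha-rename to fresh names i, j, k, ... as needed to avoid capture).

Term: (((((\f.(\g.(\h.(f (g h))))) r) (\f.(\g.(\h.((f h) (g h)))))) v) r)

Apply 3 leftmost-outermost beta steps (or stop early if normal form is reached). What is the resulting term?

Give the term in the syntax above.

Answer: ((r ((\f.(\g.(\h.((f h) (g h))))) v)) r)

Derivation:
Step 0: (((((\f.(\g.(\h.(f (g h))))) r) (\f.(\g.(\h.((f h) (g h)))))) v) r)
Step 1: ((((\g.(\h.(r (g h)))) (\f.(\g.(\h.((f h) (g h)))))) v) r)
Step 2: (((\h.(r ((\f.(\g.(\h.((f h) (g h))))) h))) v) r)
Step 3: ((r ((\f.(\g.(\h.((f h) (g h))))) v)) r)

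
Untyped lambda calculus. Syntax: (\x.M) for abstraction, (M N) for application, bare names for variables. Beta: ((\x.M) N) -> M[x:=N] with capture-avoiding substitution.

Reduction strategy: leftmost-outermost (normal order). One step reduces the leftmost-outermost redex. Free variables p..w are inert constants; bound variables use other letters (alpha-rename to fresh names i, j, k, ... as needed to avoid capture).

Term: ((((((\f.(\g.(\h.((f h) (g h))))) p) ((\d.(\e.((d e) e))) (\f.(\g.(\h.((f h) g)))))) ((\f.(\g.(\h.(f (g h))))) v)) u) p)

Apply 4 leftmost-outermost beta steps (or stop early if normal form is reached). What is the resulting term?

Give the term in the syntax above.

Answer: ((((p (\g.(\h.(v (g h))))) (((\d.(\e.((d e) e))) (\f.(\g.(\h.((f h) g))))) ((\f.(\g.(\h.(f (g h))))) v))) u) p)

Derivation:
Step 0: ((((((\f.(\g.(\h.((f h) (g h))))) p) ((\d.(\e.((d e) e))) (\f.(\g.(\h.((f h) g)))))) ((\f.(\g.(\h.(f (g h))))) v)) u) p)
Step 1: (((((\g.(\h.((p h) (g h)))) ((\d.(\e.((d e) e))) (\f.(\g.(\h.((f h) g)))))) ((\f.(\g.(\h.(f (g h))))) v)) u) p)
Step 2: ((((\h.((p h) (((\d.(\e.((d e) e))) (\f.(\g.(\h.((f h) g))))) h))) ((\f.(\g.(\h.(f (g h))))) v)) u) p)
Step 3: ((((p ((\f.(\g.(\h.(f (g h))))) v)) (((\d.(\e.((d e) e))) (\f.(\g.(\h.((f h) g))))) ((\f.(\g.(\h.(f (g h))))) v))) u) p)
Step 4: ((((p (\g.(\h.(v (g h))))) (((\d.(\e.((d e) e))) (\f.(\g.(\h.((f h) g))))) ((\f.(\g.(\h.(f (g h))))) v))) u) p)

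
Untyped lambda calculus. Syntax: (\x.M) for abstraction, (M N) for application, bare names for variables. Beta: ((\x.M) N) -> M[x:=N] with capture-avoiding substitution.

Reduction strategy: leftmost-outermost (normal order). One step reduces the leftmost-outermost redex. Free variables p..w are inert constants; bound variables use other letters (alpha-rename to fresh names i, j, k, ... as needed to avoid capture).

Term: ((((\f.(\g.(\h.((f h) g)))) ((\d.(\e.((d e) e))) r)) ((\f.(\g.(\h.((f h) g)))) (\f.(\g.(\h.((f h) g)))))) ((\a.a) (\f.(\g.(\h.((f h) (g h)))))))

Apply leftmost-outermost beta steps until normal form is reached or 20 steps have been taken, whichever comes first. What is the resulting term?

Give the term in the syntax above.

Step 0: ((((\f.(\g.(\h.((f h) g)))) ((\d.(\e.((d e) e))) r)) ((\f.(\g.(\h.((f h) g)))) (\f.(\g.(\h.((f h) g)))))) ((\a.a) (\f.(\g.(\h.((f h) (g h)))))))
Step 1: (((\g.(\h.((((\d.(\e.((d e) e))) r) h) g))) ((\f.(\g.(\h.((f h) g)))) (\f.(\g.(\h.((f h) g)))))) ((\a.a) (\f.(\g.(\h.((f h) (g h)))))))
Step 2: ((\h.((((\d.(\e.((d e) e))) r) h) ((\f.(\g.(\h.((f h) g)))) (\f.(\g.(\h.((f h) g))))))) ((\a.a) (\f.(\g.(\h.((f h) (g h)))))))
Step 3: ((((\d.(\e.((d e) e))) r) ((\a.a) (\f.(\g.(\h.((f h) (g h))))))) ((\f.(\g.(\h.((f h) g)))) (\f.(\g.(\h.((f h) g))))))
Step 4: (((\e.((r e) e)) ((\a.a) (\f.(\g.(\h.((f h) (g h))))))) ((\f.(\g.(\h.((f h) g)))) (\f.(\g.(\h.((f h) g))))))
Step 5: (((r ((\a.a) (\f.(\g.(\h.((f h) (g h))))))) ((\a.a) (\f.(\g.(\h.((f h) (g h))))))) ((\f.(\g.(\h.((f h) g)))) (\f.(\g.(\h.((f h) g))))))
Step 6: (((r (\f.(\g.(\h.((f h) (g h)))))) ((\a.a) (\f.(\g.(\h.((f h) (g h))))))) ((\f.(\g.(\h.((f h) g)))) (\f.(\g.(\h.((f h) g))))))
Step 7: (((r (\f.(\g.(\h.((f h) (g h)))))) (\f.(\g.(\h.((f h) (g h)))))) ((\f.(\g.(\h.((f h) g)))) (\f.(\g.(\h.((f h) g))))))
Step 8: (((r (\f.(\g.(\h.((f h) (g h)))))) (\f.(\g.(\h.((f h) (g h)))))) (\g.(\h.(((\f.(\g.(\h.((f h) g)))) h) g))))
Step 9: (((r (\f.(\g.(\h.((f h) (g h)))))) (\f.(\g.(\h.((f h) (g h)))))) (\g.(\h.((\g.(\i.((h i) g))) g))))
Step 10: (((r (\f.(\g.(\h.((f h) (g h)))))) (\f.(\g.(\h.((f h) (g h)))))) (\g.(\h.(\i.((h i) g)))))

Answer: (((r (\f.(\g.(\h.((f h) (g h)))))) (\f.(\g.(\h.((f h) (g h)))))) (\g.(\h.(\i.((h i) g)))))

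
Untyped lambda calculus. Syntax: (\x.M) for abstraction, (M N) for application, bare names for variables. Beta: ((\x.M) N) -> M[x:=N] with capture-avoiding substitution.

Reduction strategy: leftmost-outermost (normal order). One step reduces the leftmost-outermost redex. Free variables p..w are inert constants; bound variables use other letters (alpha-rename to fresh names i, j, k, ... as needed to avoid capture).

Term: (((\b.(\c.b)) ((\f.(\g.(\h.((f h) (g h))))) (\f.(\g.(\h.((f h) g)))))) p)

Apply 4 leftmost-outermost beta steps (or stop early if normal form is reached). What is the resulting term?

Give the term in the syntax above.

Answer: (\g.(\h.((\g.(\i.((h i) g))) (g h))))

Derivation:
Step 0: (((\b.(\c.b)) ((\f.(\g.(\h.((f h) (g h))))) (\f.(\g.(\h.((f h) g)))))) p)
Step 1: ((\c.((\f.(\g.(\h.((f h) (g h))))) (\f.(\g.(\h.((f h) g)))))) p)
Step 2: ((\f.(\g.(\h.((f h) (g h))))) (\f.(\g.(\h.((f h) g)))))
Step 3: (\g.(\h.(((\f.(\g.(\h.((f h) g)))) h) (g h))))
Step 4: (\g.(\h.((\g.(\i.((h i) g))) (g h))))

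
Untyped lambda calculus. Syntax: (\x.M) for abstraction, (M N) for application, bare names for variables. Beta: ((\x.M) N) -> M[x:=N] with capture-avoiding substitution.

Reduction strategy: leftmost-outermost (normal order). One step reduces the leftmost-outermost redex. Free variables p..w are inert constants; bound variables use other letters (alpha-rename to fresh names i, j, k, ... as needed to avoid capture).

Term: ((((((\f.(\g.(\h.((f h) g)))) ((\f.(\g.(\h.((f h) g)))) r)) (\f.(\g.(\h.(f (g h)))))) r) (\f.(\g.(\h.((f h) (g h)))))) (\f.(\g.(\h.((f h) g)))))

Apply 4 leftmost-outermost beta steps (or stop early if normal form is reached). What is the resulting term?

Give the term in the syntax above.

Step 0: ((((((\f.(\g.(\h.((f h) g)))) ((\f.(\g.(\h.((f h) g)))) r)) (\f.(\g.(\h.(f (g h)))))) r) (\f.(\g.(\h.((f h) (g h)))))) (\f.(\g.(\h.((f h) g)))))
Step 1: (((((\g.(\h.((((\f.(\g.(\h.((f h) g)))) r) h) g))) (\f.(\g.(\h.(f (g h)))))) r) (\f.(\g.(\h.((f h) (g h)))))) (\f.(\g.(\h.((f h) g)))))
Step 2: ((((\h.((((\f.(\g.(\h.((f h) g)))) r) h) (\f.(\g.(\h.(f (g h))))))) r) (\f.(\g.(\h.((f h) (g h)))))) (\f.(\g.(\h.((f h) g)))))
Step 3: ((((((\f.(\g.(\h.((f h) g)))) r) r) (\f.(\g.(\h.(f (g h)))))) (\f.(\g.(\h.((f h) (g h)))))) (\f.(\g.(\h.((f h) g)))))
Step 4: (((((\g.(\h.((r h) g))) r) (\f.(\g.(\h.(f (g h)))))) (\f.(\g.(\h.((f h) (g h)))))) (\f.(\g.(\h.((f h) g)))))

Answer: (((((\g.(\h.((r h) g))) r) (\f.(\g.(\h.(f (g h)))))) (\f.(\g.(\h.((f h) (g h)))))) (\f.(\g.(\h.((f h) g)))))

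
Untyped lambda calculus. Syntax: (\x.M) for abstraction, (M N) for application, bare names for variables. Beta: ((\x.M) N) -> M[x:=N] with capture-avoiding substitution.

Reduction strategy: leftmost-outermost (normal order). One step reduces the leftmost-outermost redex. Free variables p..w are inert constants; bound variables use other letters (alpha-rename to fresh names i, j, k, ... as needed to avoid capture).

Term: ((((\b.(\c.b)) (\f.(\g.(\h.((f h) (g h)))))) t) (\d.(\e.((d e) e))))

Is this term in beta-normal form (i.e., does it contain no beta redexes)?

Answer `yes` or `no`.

Answer: no

Derivation:
Term: ((((\b.(\c.b)) (\f.(\g.(\h.((f h) (g h)))))) t) (\d.(\e.((d e) e))))
Found 1 beta redex(es).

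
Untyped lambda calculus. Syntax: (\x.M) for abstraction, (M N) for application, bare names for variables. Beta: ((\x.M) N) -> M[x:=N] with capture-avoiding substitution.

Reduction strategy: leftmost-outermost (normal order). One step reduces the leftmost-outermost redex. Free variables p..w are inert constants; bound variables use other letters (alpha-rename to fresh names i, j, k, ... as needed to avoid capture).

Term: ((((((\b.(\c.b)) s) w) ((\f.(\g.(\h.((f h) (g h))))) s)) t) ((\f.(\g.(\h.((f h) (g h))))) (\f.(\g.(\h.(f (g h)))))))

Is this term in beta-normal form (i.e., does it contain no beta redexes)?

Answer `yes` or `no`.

Term: ((((((\b.(\c.b)) s) w) ((\f.(\g.(\h.((f h) (g h))))) s)) t) ((\f.(\g.(\h.((f h) (g h))))) (\f.(\g.(\h.(f (g h)))))))
Found 3 beta redex(es).

Answer: no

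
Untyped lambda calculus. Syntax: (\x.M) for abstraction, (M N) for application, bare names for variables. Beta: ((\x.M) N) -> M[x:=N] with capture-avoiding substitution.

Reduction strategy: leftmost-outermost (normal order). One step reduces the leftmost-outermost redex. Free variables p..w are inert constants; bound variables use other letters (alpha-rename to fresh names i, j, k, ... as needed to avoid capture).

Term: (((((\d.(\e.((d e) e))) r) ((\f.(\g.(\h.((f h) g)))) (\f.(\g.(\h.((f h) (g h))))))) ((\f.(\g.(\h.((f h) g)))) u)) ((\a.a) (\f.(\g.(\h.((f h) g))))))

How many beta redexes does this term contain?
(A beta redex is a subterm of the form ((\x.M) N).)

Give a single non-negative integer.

Term: (((((\d.(\e.((d e) e))) r) ((\f.(\g.(\h.((f h) g)))) (\f.(\g.(\h.((f h) (g h))))))) ((\f.(\g.(\h.((f h) g)))) u)) ((\a.a) (\f.(\g.(\h.((f h) g))))))
  Redex: ((\d.(\e.((d e) e))) r)
  Redex: ((\f.(\g.(\h.((f h) g)))) (\f.(\g.(\h.((f h) (g h))))))
  Redex: ((\f.(\g.(\h.((f h) g)))) u)
  Redex: ((\a.a) (\f.(\g.(\h.((f h) g)))))
Total redexes: 4

Answer: 4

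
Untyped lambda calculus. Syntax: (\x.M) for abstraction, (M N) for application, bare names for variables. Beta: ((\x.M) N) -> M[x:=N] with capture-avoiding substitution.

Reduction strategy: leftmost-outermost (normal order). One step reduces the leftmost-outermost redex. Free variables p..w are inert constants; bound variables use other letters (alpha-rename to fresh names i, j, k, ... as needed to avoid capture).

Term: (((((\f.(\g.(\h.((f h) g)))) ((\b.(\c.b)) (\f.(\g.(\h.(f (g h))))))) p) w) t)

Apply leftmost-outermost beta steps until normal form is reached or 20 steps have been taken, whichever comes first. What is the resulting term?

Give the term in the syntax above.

Answer: (\h.(p (t h)))

Derivation:
Step 0: (((((\f.(\g.(\h.((f h) g)))) ((\b.(\c.b)) (\f.(\g.(\h.(f (g h))))))) p) w) t)
Step 1: ((((\g.(\h.((((\b.(\c.b)) (\f.(\g.(\h.(f (g h)))))) h) g))) p) w) t)
Step 2: (((\h.((((\b.(\c.b)) (\f.(\g.(\h.(f (g h)))))) h) p)) w) t)
Step 3: (((((\b.(\c.b)) (\f.(\g.(\h.(f (g h)))))) w) p) t)
Step 4: ((((\c.(\f.(\g.(\h.(f (g h)))))) w) p) t)
Step 5: (((\f.(\g.(\h.(f (g h))))) p) t)
Step 6: ((\g.(\h.(p (g h)))) t)
Step 7: (\h.(p (t h)))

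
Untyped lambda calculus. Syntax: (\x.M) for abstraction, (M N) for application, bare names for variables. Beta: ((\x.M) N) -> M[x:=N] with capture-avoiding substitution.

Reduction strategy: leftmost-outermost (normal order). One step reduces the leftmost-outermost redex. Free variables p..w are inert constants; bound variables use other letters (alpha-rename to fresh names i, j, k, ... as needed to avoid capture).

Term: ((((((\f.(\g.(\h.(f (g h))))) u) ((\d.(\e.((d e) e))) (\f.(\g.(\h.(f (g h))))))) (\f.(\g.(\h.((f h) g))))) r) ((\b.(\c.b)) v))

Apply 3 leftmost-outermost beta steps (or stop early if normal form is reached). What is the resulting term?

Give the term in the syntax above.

Answer: (((u (((\d.(\e.((d e) e))) (\f.(\g.(\h.(f (g h)))))) (\f.(\g.(\h.((f h) g)))))) r) ((\b.(\c.b)) v))

Derivation:
Step 0: ((((((\f.(\g.(\h.(f (g h))))) u) ((\d.(\e.((d e) e))) (\f.(\g.(\h.(f (g h))))))) (\f.(\g.(\h.((f h) g))))) r) ((\b.(\c.b)) v))
Step 1: (((((\g.(\h.(u (g h)))) ((\d.(\e.((d e) e))) (\f.(\g.(\h.(f (g h))))))) (\f.(\g.(\h.((f h) g))))) r) ((\b.(\c.b)) v))
Step 2: ((((\h.(u (((\d.(\e.((d e) e))) (\f.(\g.(\h.(f (g h)))))) h))) (\f.(\g.(\h.((f h) g))))) r) ((\b.(\c.b)) v))
Step 3: (((u (((\d.(\e.((d e) e))) (\f.(\g.(\h.(f (g h)))))) (\f.(\g.(\h.((f h) g)))))) r) ((\b.(\c.b)) v))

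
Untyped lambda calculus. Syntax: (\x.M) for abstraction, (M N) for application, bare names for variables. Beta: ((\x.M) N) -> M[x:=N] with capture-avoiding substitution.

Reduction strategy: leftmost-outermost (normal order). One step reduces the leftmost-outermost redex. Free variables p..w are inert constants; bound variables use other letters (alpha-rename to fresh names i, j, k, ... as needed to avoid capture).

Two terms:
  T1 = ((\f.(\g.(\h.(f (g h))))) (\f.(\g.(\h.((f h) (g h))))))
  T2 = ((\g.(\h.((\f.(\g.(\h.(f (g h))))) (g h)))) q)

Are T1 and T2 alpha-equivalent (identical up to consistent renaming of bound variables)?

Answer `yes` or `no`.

Answer: no

Derivation:
Term 1: ((\f.(\g.(\h.(f (g h))))) (\f.(\g.(\h.((f h) (g h))))))
Term 2: ((\g.(\h.((\f.(\g.(\h.(f (g h))))) (g h)))) q)
Alpha-equivalence: compare structure up to binder renaming.
Result: False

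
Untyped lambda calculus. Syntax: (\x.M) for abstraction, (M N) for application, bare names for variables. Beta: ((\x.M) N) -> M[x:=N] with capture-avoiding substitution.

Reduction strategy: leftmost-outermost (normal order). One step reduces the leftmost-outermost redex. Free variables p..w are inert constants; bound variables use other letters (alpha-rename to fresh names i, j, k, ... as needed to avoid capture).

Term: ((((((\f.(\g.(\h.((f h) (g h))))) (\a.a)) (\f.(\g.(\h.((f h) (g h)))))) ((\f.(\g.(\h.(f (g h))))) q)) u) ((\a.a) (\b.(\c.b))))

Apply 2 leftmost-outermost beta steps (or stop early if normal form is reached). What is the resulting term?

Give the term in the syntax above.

Step 0: ((((((\f.(\g.(\h.((f h) (g h))))) (\a.a)) (\f.(\g.(\h.((f h) (g h)))))) ((\f.(\g.(\h.(f (g h))))) q)) u) ((\a.a) (\b.(\c.b))))
Step 1: (((((\g.(\h.(((\a.a) h) (g h)))) (\f.(\g.(\h.((f h) (g h)))))) ((\f.(\g.(\h.(f (g h))))) q)) u) ((\a.a) (\b.(\c.b))))
Step 2: ((((\h.(((\a.a) h) ((\f.(\g.(\h.((f h) (g h))))) h))) ((\f.(\g.(\h.(f (g h))))) q)) u) ((\a.a) (\b.(\c.b))))

Answer: ((((\h.(((\a.a) h) ((\f.(\g.(\h.((f h) (g h))))) h))) ((\f.(\g.(\h.(f (g h))))) q)) u) ((\a.a) (\b.(\c.b))))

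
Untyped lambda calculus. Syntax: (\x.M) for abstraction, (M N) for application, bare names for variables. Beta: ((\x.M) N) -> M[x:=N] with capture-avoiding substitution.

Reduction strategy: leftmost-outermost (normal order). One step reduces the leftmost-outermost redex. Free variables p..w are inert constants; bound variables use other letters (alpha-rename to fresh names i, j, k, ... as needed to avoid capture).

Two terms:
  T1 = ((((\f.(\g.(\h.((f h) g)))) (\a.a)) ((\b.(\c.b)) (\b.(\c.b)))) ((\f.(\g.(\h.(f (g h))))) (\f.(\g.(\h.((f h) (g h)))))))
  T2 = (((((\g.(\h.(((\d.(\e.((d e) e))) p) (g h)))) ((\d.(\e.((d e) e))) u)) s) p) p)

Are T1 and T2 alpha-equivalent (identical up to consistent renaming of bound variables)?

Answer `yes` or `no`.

Answer: no

Derivation:
Term 1: ((((\f.(\g.(\h.((f h) g)))) (\a.a)) ((\b.(\c.b)) (\b.(\c.b)))) ((\f.(\g.(\h.(f (g h))))) (\f.(\g.(\h.((f h) (g h)))))))
Term 2: (((((\g.(\h.(((\d.(\e.((d e) e))) p) (g h)))) ((\d.(\e.((d e) e))) u)) s) p) p)
Alpha-equivalence: compare structure up to binder renaming.
Result: False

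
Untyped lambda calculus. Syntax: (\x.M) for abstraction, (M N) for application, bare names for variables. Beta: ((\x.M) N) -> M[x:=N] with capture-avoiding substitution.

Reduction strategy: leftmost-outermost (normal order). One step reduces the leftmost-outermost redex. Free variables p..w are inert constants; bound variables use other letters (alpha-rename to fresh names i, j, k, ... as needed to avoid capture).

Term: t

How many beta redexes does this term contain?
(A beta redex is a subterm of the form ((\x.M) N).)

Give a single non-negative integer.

Answer: 0

Derivation:
Term: t
  (no redexes)
Total redexes: 0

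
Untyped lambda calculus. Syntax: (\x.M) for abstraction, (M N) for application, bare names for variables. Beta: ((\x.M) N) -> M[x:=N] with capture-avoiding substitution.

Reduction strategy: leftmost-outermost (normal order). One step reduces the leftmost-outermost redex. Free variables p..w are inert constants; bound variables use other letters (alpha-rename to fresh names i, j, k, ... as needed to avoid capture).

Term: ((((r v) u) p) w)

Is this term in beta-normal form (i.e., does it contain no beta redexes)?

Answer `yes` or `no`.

Term: ((((r v) u) p) w)
No beta redexes found.

Answer: yes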